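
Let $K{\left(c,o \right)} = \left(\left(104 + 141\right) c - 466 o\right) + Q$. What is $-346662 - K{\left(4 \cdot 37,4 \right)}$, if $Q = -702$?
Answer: $-380356$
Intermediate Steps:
$K{\left(c,o \right)} = -702 - 466 o + 245 c$ ($K{\left(c,o \right)} = \left(\left(104 + 141\right) c - 466 o\right) - 702 = \left(245 c - 466 o\right) - 702 = \left(- 466 o + 245 c\right) - 702 = -702 - 466 o + 245 c$)
$-346662 - K{\left(4 \cdot 37,4 \right)} = -346662 - \left(-702 - 1864 + 245 \cdot 4 \cdot 37\right) = -346662 - \left(-702 - 1864 + 245 \cdot 148\right) = -346662 - \left(-702 - 1864 + 36260\right) = -346662 - 33694 = -380356$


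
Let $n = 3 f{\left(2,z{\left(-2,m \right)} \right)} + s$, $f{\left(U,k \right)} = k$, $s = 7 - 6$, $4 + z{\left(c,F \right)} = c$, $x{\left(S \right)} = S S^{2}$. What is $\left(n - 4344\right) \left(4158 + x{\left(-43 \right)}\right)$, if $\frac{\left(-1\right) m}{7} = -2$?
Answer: $328596989$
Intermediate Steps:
$m = 14$ ($m = \left(-7\right) \left(-2\right) = 14$)
$x{\left(S \right)} = S^{3}$
$z{\left(c,F \right)} = -4 + c$
$s = 1$ ($s = 7 - 6 = 1$)
$n = -17$ ($n = 3 \left(-4 - 2\right) + 1 = 3 \left(-6\right) + 1 = -18 + 1 = -17$)
$\left(n - 4344\right) \left(4158 + x{\left(-43 \right)}\right) = \left(-17 - 4344\right) \left(4158 + \left(-43\right)^{3}\right) = - 4361 \left(4158 - 79507\right) = \left(-4361\right) \left(-75349\right) = 328596989$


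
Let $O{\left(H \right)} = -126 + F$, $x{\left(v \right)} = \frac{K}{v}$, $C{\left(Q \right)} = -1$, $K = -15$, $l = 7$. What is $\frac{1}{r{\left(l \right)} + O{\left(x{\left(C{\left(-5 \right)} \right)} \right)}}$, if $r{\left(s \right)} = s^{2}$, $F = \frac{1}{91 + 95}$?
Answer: $- \frac{186}{14321} \approx -0.012988$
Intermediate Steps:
$F = \frac{1}{186} \approx 0.0053763$
$x{\left(v \right)} = - \frac{15}{v}$
$O{\left(H \right)} = - \frac{23435}{186}$ ($O{\left(H \right)} = -126 + \frac{1}{186} = - \frac{23435}{186}$)
$\frac{1}{r{\left(l \right)} + O{\left(x{\left(C{\left(-5 \right)} \right)} \right)}} = \frac{1}{7^{2} - \frac{23435}{186}} = \frac{1}{49 - \frac{23435}{186}} = \frac{1}{- \frac{14321}{186}} = - \frac{186}{14321}$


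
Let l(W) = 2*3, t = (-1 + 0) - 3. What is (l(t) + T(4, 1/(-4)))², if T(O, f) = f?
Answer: 529/16 ≈ 33.063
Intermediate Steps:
t = -4 (t = -1 - 3 = -4)
l(W) = 6
(l(t) + T(4, 1/(-4)))² = (6 + 1/(-4))² = (6 - ¼)² = (23/4)² = 529/16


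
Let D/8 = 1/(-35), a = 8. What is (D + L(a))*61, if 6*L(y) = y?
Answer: 7076/105 ≈ 67.391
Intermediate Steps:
L(y) = y/6
D = -8/35 (D = 8/(-35) = 8*(-1/35) = -8/35 ≈ -0.22857)
(D + L(a))*61 = (-8/35 + (1/6)*8)*61 = (-8/35 + 4/3)*61 = (116/105)*61 = 7076/105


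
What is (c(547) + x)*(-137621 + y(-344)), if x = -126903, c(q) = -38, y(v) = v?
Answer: 17513415065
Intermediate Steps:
(c(547) + x)*(-137621 + y(-344)) = (-38 - 126903)*(-137621 - 344) = -126941*(-137965) = 17513415065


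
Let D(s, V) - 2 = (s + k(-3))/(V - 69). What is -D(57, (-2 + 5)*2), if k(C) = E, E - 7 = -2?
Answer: -64/63 ≈ -1.0159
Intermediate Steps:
E = 5 (E = 7 - 2 = 5)
k(C) = 5
D(s, V) = 2 + (5 + s)/(-69 + V) (D(s, V) = 2 + (s + 5)/(V - 69) = 2 + (5 + s)/(-69 + V))
-D(57, (-2 + 5)*2) = -(-133 + 57 + 2*((-2 + 5)*2))/(-69 + (-2 + 5)*2) = -(-133 + 57 + 2*(3*2))/(-69 + 3*2) = -(-133 + 57 + 2*6)/(-69 + 6) = -(-133 + 57 + 12)/(-63) = -(-1)*(-64)/63 = -1*64/63 = -64/63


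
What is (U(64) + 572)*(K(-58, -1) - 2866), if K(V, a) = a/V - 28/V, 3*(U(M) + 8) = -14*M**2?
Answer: 159470806/3 ≈ 5.3157e+7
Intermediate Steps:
U(M) = -8 - 14*M**2/3 (U(M) = -8 + (-14*M**2)/3 = -8 - 14*M**2/3)
K(V, a) = -28/V + a/V
(U(64) + 572)*(K(-58, -1) - 2866) = ((-8 - 14/3*64**2) + 572)*((-28 - 1)/(-58) - 2866) = ((-8 - 14/3*4096) + 572)*(-1/58*(-29) - 2866) = ((-8 - 57344/3) + 572)*(1/2 - 2866) = (-57368/3 + 572)*(-5731/2) = -55652/3*(-5731/2) = 159470806/3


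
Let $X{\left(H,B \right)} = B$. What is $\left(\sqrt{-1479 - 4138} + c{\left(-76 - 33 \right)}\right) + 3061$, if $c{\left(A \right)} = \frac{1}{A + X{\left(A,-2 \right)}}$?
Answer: $\frac{339770}{111} + i \sqrt{5617} \approx 3061.0 + 74.947 i$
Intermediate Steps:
$c{\left(A \right)} = \frac{1}{-2 + A}$ ($c{\left(A \right)} = \frac{1}{A - 2} = \frac{1}{-2 + A}$)
$\left(\sqrt{-1479 - 4138} + c{\left(-76 - 33 \right)}\right) + 3061 = \left(\sqrt{-1479 - 4138} + \frac{1}{-2 - 109}\right) + 3061 = \left(\sqrt{-5617} + \frac{1}{-2 - 109}\right) + 3061 = \left(i \sqrt{5617} + \frac{1}{-2 - 109}\right) + 3061 = \left(i \sqrt{5617} + \frac{1}{-111}\right) + 3061 = \left(i \sqrt{5617} - \frac{1}{111}\right) + 3061 = \left(- \frac{1}{111} + i \sqrt{5617}\right) + 3061 = \frac{339770}{111} + i \sqrt{5617}$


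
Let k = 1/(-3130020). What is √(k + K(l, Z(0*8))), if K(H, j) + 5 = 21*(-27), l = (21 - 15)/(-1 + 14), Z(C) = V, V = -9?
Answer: I*√155663844937745/521670 ≈ 23.917*I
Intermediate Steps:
Z(C) = -9
l = 6/13 ≈ 0.46154
K(H, j) = -572 (K(H, j) = -5 + 21*(-27) = -5 - 567 = -572)
k = -1/3130020 ≈ -3.1949e-7
√(k + K(l, Z(0*8))) = √(-1/3130020 - 572) = √(-1790371441/3130020) = I*√155663844937745/521670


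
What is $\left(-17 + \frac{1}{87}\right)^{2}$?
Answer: $\frac{2184484}{7569} \approx 288.61$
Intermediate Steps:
$\left(-17 + \frac{1}{87}\right)^{2} = \left(- \frac{1478}{87}\right)^{2} = \frac{2184484}{7569}$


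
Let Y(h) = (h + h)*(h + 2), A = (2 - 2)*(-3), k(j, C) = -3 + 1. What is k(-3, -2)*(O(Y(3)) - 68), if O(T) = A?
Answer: 136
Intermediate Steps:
k(j, C) = -2
A = 0 (A = 0*(-3) = 0)
Y(h) = 2*h*(2 + h) (Y(h) = (2*h)*(2 + h) = 2*h*(2 + h))
O(T) = 0
k(-3, -2)*(O(Y(3)) - 68) = -2*(0 - 68) = -2*(-68) = 136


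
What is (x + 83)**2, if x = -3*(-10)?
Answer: 12769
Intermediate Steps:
x = 30
(x + 83)**2 = (30 + 83)**2 = 113**2 = 12769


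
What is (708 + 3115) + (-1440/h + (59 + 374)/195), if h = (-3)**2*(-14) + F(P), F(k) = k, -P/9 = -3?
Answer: 8236298/2145 ≈ 3839.8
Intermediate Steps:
P = 27 (P = -9*(-3) = 27)
h = -99 (h = (-3)**2*(-14) + 27 = 9*(-14) + 27 = -126 + 27 = -99)
(708 + 3115) + (-1440/h + (59 + 374)/195) = (708 + 3115) + (-1440/(-99) + (59 + 374)/195) = 3823 + (-1440*(-1/99) + 433*(1/195)) = 3823 + (160/11 + 433/195) = 3823 + 35963/2145 = 8236298/2145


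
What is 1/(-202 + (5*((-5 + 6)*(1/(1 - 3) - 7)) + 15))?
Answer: -2/449 ≈ -0.0044543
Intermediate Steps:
1/(-202 + (5*((-5 + 6)*(1/(1 - 3) - 7)) + 15)) = 1/(-202 + (5*(1*(1/(-2) - 7)) + 15)) = 1/(-202 + (5*(1*(-1/2 - 7)) + 15)) = 1/(-202 + (5*(1*(-15/2)) + 15)) = 1/(-202 + (5*(-15/2) + 15)) = 1/(-202 + (-75/2 + 15)) = 1/(-202 - 45/2) = 1/(-449/2) = -2/449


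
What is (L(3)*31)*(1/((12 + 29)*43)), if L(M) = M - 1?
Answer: 62/1763 ≈ 0.035167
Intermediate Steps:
L(M) = -1 + M
(L(3)*31)*(1/((12 + 29)*43)) = ((-1 + 3)*31)*(1/((12 + 29)*43)) = (2*31)*((1/43)/41) = 62*((1/41)*(1/43)) = 62*(1/1763) = 62/1763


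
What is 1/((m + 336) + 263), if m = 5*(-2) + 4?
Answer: 1/593 ≈ 0.0016863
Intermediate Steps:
m = -6 (m = -10 + 4 = -6)
1/((m + 336) + 263) = 1/((-6 + 336) + 263) = 1/(330 + 263) = 1/593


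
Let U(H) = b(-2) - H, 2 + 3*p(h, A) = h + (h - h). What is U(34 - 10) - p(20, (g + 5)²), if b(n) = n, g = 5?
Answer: -32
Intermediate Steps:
p(h, A) = -⅔ + h/3 (p(h, A) = -⅔ + (h + (h - h))/3 = -⅔ + (h + 0)/3 = -⅔ + h/3)
U(H) = -2 - H
U(34 - 10) - p(20, (g + 5)²) = (-2 - (34 - 10)) - (-⅔ + (⅓)*20) = (-2 - 1*24) - (-⅔ + 20/3) = (-2 - 24) - 1*6 = -26 - 6 = -32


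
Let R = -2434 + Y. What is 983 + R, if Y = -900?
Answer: -2351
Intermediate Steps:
R = -3334 (R = -2434 - 900 = -3334)
983 + R = 983 - 3334 = -2351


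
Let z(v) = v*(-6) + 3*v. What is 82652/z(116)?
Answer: -20663/87 ≈ -237.51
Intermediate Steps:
z(v) = -3*v (z(v) = -6*v + 3*v = -3*v)
82652/z(116) = 82652/((-3*116)) = 82652/(-348) = 82652*(-1/348) = -20663/87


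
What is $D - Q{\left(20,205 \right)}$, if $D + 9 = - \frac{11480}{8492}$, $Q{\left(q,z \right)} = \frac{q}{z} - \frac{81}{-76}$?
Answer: $- \frac{76176207}{6615268} \approx -11.515$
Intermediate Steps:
$Q{\left(q,z \right)} = \frac{81}{76} + \frac{q}{z}$ ($Q{\left(q,z \right)} = \frac{q}{z} - - \frac{81}{76} = \frac{q}{z} + \frac{81}{76} = \frac{81}{76} + \frac{q}{z}$)
$D = - \frac{21977}{2123}$ ($D = -9 - \frac{11480}{8492} = -9 - \frac{2870}{2123} = - \frac{21977}{2123} \approx -10.352$)
$D - Q{\left(20,205 \right)} = - \frac{21977}{2123} - \left(\frac{81}{76} + \frac{20}{205}\right) = - \frac{21977}{2123} - \left(\frac{81}{76} + 20 \cdot \frac{1}{205}\right) = - \frac{21977}{2123} - \left(\frac{81}{76} + \frac{4}{41}\right) = - \frac{21977}{2123} - \frac{3625}{3116} = - \frac{76176207}{6615268}$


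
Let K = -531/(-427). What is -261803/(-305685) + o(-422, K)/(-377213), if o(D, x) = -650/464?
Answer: 22911374196673/26751538569960 ≈ 0.85645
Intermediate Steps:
K = 531/427 (K = -531*(-1/427) = 531/427 ≈ 1.2436)
o(D, x) = -325/232 (o(D, x) = -650*1/464 = -325/232)
-261803/(-305685) + o(-422, K)/(-377213) = -261803/(-305685) - 325/232/(-377213) = -261803*(-1/305685) - 325/232*(-1/377213) = 261803/305685 + 325/87513416 = 22911374196673/26751538569960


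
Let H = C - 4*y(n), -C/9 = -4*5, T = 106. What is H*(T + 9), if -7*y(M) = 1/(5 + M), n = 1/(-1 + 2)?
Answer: 434930/21 ≈ 20711.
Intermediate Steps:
n = 1 (n = 1/1 = 1)
y(M) = -1/(7*(5 + M))
C = 180 (C = -(-36)*5 = -9*(-20) = 180)
H = 3782/21 (H = 180 - (-4)/(35 + 7*1) = 180 - (-4)/(35 + 7) = 180 - (-4)/42 = 180 - 4*(-1/42) = 180 + 2/21 = 3782/21 ≈ 180.10)
H*(T + 9) = 3782*(106 + 9)/21 = (3782/21)*115 = 434930/21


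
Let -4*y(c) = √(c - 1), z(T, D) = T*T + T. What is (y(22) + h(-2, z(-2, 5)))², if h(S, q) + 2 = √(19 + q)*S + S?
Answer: 1957/16 + 18*√21 ≈ 204.80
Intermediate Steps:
z(T, D) = T + T² (z(T, D) = T² + T = T + T²)
y(c) = -√(-1 + c)/4 (y(c) = -√(c - 1)/4 = -√(-1 + c)/4)
h(S, q) = -2 + S + S*√(19 + q) (h(S, q) = -2 + (√(19 + q)*S + S) = -2 + (S*√(19 + q) + S) = -2 + (S + S*√(19 + q)) = -2 + S + S*√(19 + q))
(y(22) + h(-2, z(-2, 5)))² = (-√(-1 + 22)/4 + (-2 - 2 - 2*√(19 - 2*(1 - 2))))² = (-√21/4 + (-2 - 2 - 2*√(19 - 2*(-1))))² = (-√21/4 + (-2 - 2 - 2*√(19 + 2)))² = (-√21/4 + (-2 - 2 - 2*√21))² = (-√21/4 + (-4 - 2*√21))² = (-4 - 9*√21/4)²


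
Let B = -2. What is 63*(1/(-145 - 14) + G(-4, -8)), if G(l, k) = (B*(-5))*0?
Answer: -21/53 ≈ -0.39623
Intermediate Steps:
G(l, k) = 0 (G(l, k) = -2*(-5)*0 = 10*0 = 0)
63*(1/(-145 - 14) + G(-4, -8)) = 63*(1/(-145 - 14) + 0) = 63*(1/(-159) + 0) = 63*(-1/159 + 0) = 63*(-1/159) = -21/53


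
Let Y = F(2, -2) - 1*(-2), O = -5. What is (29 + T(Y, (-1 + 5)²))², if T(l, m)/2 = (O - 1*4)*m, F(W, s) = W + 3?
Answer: 67081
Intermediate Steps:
F(W, s) = 3 + W
Y = 7 (Y = (3 + 2) - 1*(-2) = 5 + 2 = 7)
T(l, m) = -18*m (T(l, m) = 2*((-5 - 1*4)*m) = 2*((-5 - 4)*m) = 2*(-9*m) = -18*m)
(29 + T(Y, (-1 + 5)²))² = (29 - 18*(-1 + 5)²)² = (29 - 18*4²)² = (29 - 18*16)² = (29 - 288)² = (-259)² = 67081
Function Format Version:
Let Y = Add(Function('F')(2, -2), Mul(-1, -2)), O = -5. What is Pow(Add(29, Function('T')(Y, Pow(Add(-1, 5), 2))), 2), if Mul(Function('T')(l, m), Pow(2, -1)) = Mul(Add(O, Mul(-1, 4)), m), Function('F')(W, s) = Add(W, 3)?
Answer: 67081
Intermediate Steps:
Function('F')(W, s) = Add(3, W)
Y = 7 (Y = Add(Add(3, 2), Mul(-1, -2)) = Add(5, 2) = 7)
Function('T')(l, m) = Mul(-18, m) (Function('T')(l, m) = Mul(2, Mul(Add(-5, Mul(-1, 4)), m)) = Mul(2, Mul(Add(-5, -4), m)) = Mul(2, Mul(-9, m)) = Mul(-18, m))
Pow(Add(29, Function('T')(Y, Pow(Add(-1, 5), 2))), 2) = Pow(Add(29, Mul(-18, Pow(Add(-1, 5), 2))), 2) = Pow(Add(29, Mul(-18, Pow(4, 2))), 2) = Pow(Add(29, Mul(-18, 16)), 2) = Pow(Add(29, -288), 2) = Pow(-259, 2) = 67081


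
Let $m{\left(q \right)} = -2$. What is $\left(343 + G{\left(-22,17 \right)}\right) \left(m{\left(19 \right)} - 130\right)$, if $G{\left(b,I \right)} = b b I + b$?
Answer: $-1128468$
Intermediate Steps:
$G{\left(b,I \right)} = b + I b^{2}$ ($G{\left(b,I \right)} = b^{2} I + b = I b^{2} + b = b + I b^{2}$)
$\left(343 + G{\left(-22,17 \right)}\right) \left(m{\left(19 \right)} - 130\right) = \left(343 - 22 \left(1 + 17 \left(-22\right)\right)\right) \left(-2 - 130\right) = \left(343 - 22 \left(1 - 374\right)\right) \left(-132\right) = \left(343 - -8206\right) \left(-132\right) = \left(343 + 8206\right) \left(-132\right) = 8549 \left(-132\right) = -1128468$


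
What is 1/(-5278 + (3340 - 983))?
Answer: -1/2921 ≈ -0.00034235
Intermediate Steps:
1/(-5278 + (3340 - 983)) = 1/(-5278 + 2357) = 1/(-2921) = -1/2921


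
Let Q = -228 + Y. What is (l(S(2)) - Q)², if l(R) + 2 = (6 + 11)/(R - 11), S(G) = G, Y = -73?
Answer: 7150276/81 ≈ 88275.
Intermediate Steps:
Q = -301 (Q = -228 - 73 = -301)
l(R) = -2 + 17/(-11 + R) (l(R) = -2 + (6 + 11)/(R - 11) = -2 + 17/(-11 + R))
(l(S(2)) - Q)² = ((39 - 2*2)/(-11 + 2) - 1*(-301))² = ((39 - 4)/(-9) + 301)² = (-⅑*35 + 301)² = (-35/9 + 301)² = (2674/9)² = 7150276/81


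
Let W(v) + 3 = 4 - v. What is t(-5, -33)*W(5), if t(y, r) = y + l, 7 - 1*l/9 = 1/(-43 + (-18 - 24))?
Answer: -19756/85 ≈ -232.42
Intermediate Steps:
W(v) = 1 - v (W(v) = -3 + (4 - v) = 1 - v)
l = 5364/85 (l = 63 - 9/(-43 + (-18 - 24)) = 63 - 9/(-43 - 42) = 63 - 9/(-85) = 63 - 9*(-1/85) = 63 + 9/85 = 5364/85 ≈ 63.106)
t(y, r) = 5364/85 + y (t(y, r) = y + 5364/85 = 5364/85 + y)
t(-5, -33)*W(5) = (5364/85 - 5)*(1 - 1*5) = 4939*(1 - 5)/85 = (4939/85)*(-4) = -19756/85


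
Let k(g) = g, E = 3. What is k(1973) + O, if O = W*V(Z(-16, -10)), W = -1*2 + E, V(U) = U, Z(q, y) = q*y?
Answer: 2133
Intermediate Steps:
W = 1 (W = -1*2 + 3 = -2 + 3 = 1)
O = 160 (O = 1*(-16*(-10)) = 1*160 = 160)
k(1973) + O = 1973 + 160 = 2133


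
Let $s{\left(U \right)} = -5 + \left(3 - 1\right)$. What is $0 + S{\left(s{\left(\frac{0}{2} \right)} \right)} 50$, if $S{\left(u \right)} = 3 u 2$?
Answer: $-900$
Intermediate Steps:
$s{\left(U \right)} = -3$ ($s{\left(U \right)} = -5 + 2 = -3$)
$S{\left(u \right)} = 6 u$
$0 + S{\left(s{\left(\frac{0}{2} \right)} \right)} 50 = 0 + 6 \left(-3\right) 50 = 0 - 900 = -900$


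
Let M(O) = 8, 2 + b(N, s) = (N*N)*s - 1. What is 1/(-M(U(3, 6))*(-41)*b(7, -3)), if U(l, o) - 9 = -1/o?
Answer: -1/49200 ≈ -2.0325e-5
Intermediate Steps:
U(l, o) = 9 - 1/o
b(N, s) = -3 + s*N² (b(N, s) = -2 + ((N*N)*s - 1) = -2 + (N²*s - 1) = -2 + (s*N² - 1) = -2 + (-1 + s*N²) = -3 + s*N²)
1/(-M(U(3, 6))*(-41)*b(7, -3)) = 1/(-8*(-41)*(-3 - 3*7²)) = 1/(-(-328)*(-3 - 3*49)) = 1/(-(-328)*(-3 - 147)) = 1/(-(-328)*(-150)) = 1/(-1*49200) = 1/(-49200) = -1/49200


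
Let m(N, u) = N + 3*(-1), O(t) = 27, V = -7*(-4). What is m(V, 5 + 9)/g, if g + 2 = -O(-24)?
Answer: -25/29 ≈ -0.86207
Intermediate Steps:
V = 28
m(N, u) = -3 + N (m(N, u) = N - 3 = -3 + N)
g = -29 (g = -2 - 1*27 = -2 - 27 = -29)
m(V, 5 + 9)/g = (-3 + 28)/(-29) = 25*(-1/29) = -25/29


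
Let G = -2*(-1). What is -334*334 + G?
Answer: -111554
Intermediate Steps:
G = 2
-334*334 + G = -334*334 + 2 = -111556 + 2 = -111554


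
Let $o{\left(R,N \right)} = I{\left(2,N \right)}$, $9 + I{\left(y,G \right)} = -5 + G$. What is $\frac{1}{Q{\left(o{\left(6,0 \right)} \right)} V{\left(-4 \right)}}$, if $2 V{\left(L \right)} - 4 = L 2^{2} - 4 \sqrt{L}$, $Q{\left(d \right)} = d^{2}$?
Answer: $- \frac{3}{5096} + \frac{i}{2548} \approx -0.0005887 + 0.00039246 i$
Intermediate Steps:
$I{\left(y,G \right)} = -14 + G$ ($I{\left(y,G \right)} = -9 + \left(-5 + G\right) = -14 + G$)
$o{\left(R,N \right)} = -14 + N$
$V{\left(L \right)} = 2 - 2 \sqrt{L} + 2 L$ ($V{\left(L \right)} = 2 + \frac{L 2^{2} - 4 \sqrt{L}}{2} = 2 + \frac{L 4 - 4 \sqrt{L}}{2} = 2 + \frac{4 L - 4 \sqrt{L}}{2} = 2 + \frac{- 4 \sqrt{L} + 4 L}{2} = 2 - \left(- 2 L + 2 \sqrt{L}\right) = 2 - 2 \sqrt{L} + 2 L$)
$\frac{1}{Q{\left(o{\left(6,0 \right)} \right)} V{\left(-4 \right)}} = \frac{1}{\left(-14 + 0\right)^{2} \left(2 - 2 \sqrt{-4} + 2 \left(-4\right)\right)} = \frac{1}{\left(-14\right)^{2} \left(2 - 2 \cdot 2 i - 8\right)} = \frac{1}{196 \left(2 - 4 i - 8\right)} = \frac{1}{196 \left(-6 - 4 i\right)} = \frac{1}{-1176 - 784 i} = \frac{-1176 + 784 i}{1997632}$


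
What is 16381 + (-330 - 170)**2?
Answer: 266381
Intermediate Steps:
16381 + (-330 - 170)**2 = 16381 + (-500)**2 = 16381 + 250000 = 266381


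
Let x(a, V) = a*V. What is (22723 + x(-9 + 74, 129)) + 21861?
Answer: 52969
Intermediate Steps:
x(a, V) = V*a
(22723 + x(-9 + 74, 129)) + 21861 = (22723 + 129*(-9 + 74)) + 21861 = (22723 + 129*65) + 21861 = (22723 + 8385) + 21861 = 31108 + 21861 = 52969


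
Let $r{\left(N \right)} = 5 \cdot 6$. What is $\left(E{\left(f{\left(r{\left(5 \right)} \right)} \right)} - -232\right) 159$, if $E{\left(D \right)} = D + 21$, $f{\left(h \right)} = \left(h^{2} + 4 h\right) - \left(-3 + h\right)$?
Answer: $198114$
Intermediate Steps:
$r{\left(N \right)} = 30$
$f{\left(h \right)} = 3 + h^{2} + 3 h$
$E{\left(D \right)} = 21 + D$
$\left(E{\left(f{\left(r{\left(5 \right)} \right)} \right)} - -232\right) 159 = \left(\left(21 + \left(3 + 30^{2} + 3 \cdot 30\right)\right) - -232\right) 159 = \left(\left(21 + \left(3 + 900 + 90\right)\right) + 232\right) 159 = \left(\left(21 + 993\right) + 232\right) 159 = \left(1014 + 232\right) 159 = 1246 \cdot 159 = 198114$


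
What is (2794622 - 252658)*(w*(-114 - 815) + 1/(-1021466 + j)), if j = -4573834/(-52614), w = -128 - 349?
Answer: 30266469647926251696792/26869419145 ≈ 1.1264e+12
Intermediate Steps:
w = -477
j = 2286917/26307 (j = -4573834*(-1/52614) = 2286917/26307 ≈ 86.932)
(2794622 - 252658)*(w*(-114 - 815) + 1/(-1021466 + j)) = (2794622 - 252658)*(-477*(-114 - 815) + 1/(-1021466 + 2286917/26307)) = 2541964*(-477*(-929) + 1/(-26869419145/26307)) = 2541964*(443133 - 26307/26869419145) = 2541964*(11906726313954978/26869419145) = 30266469647926251696792/26869419145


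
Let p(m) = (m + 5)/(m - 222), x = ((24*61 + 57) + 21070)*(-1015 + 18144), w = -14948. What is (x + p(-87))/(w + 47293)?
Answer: 119571022933/9994605 ≈ 11964.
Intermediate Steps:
x = 386961239 (x = ((1464 + 57) + 21070)*17129 = (1521 + 21070)*17129 = 22591*17129 = 386961239)
p(m) = (5 + m)/(-222 + m)
(x + p(-87))/(w + 47293) = (386961239 + (5 - 87)/(-222 - 87))/(-14948 + 47293) = (386961239 - 82/(-309))/32345 = (386961239 - 1/309*(-82))*(1/32345) = (386961239 + 82/309)*(1/32345) = (119571022933/309)*(1/32345) = 119571022933/9994605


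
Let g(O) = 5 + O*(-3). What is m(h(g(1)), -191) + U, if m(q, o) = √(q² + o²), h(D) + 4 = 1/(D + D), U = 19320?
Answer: 19320 + √583921/4 ≈ 19511.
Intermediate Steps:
g(O) = 5 - 3*O
h(D) = -4 + 1/(2*D) (h(D) = -4 + 1/(D + D) = -4 + 1/(2*D))
m(q, o) = √(o² + q²)
m(h(g(1)), -191) + U = √((-191)² + (-4 + 1/(2*(5 - 3*1)))²) + 19320 = √(36481 + (-4 + 1/(2*(5 - 3)))²) + 19320 = √(36481 + (-4 + (½)/2)²) + 19320 = √(36481 + (-4 + (½)*(½))²) + 19320 = √(36481 + (-4 + ¼)²) + 19320 = √(36481 + (-15/4)²) + 19320 = √(36481 + 225/16) + 19320 = √(583921/16) + 19320 = √583921/4 + 19320 = 19320 + √583921/4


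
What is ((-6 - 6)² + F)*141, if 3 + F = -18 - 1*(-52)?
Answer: 24675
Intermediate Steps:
F = 31 (F = -3 + (-18 - 1*(-52)) = -3 + (-18 + 52) = -3 + 34 = 31)
((-6 - 6)² + F)*141 = ((-6 - 6)² + 31)*141 = ((-12)² + 31)*141 = (144 + 31)*141 = 175*141 = 24675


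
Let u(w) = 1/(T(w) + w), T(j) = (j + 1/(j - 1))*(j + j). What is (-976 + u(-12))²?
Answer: 12427733039401/13046544 ≈ 9.5257e+5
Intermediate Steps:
T(j) = 2*j*(j + 1/(-1 + j)) (T(j) = (j + 1/(-1 + j))*(2*j) = 2*j*(j + 1/(-1 + j)))
u(w) = 1/(w + 2*w*(1 + w² - w)/(-1 + w)) (u(w) = 1/(2*w*(1 + w² - w)/(-1 + w) + w) = 1/(w + 2*w*(1 + w² - w)/(-1 + w)))
(-976 + u(-12))² = (-976 + (-1 - 12)/((-12)*(1 - 1*(-12) + 2*(-12)²)))² = (-976 - 1/12*(-13)/(1 + 12 + 2*144))² = (-976 - 1/12*(-13)/(1 + 12 + 288))² = (-976 - 1/12*(-13)/301)² = (-976 - 1/12*1/301*(-13))² = (-976 + 13/3612)² = (-3525299/3612)² = 12427733039401/13046544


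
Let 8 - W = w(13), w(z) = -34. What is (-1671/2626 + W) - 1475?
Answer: -3764729/2626 ≈ -1433.6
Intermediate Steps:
W = 42 (W = 8 - 1*(-34) = 8 + 34 = 42)
(-1671/2626 + W) - 1475 = (-1671/2626 + 42) - 1475 = 108621/2626 - 1475 = -3764729/2626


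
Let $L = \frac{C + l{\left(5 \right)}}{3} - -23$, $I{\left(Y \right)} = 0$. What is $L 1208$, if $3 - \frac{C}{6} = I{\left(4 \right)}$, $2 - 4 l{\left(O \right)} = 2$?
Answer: $35032$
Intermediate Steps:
$l{\left(O \right)} = 0$ ($l{\left(O \right)} = \frac{1}{2} - \frac{1}{2} = 0$)
$C = 18$ ($C = 18 - 0 = 18 + 0 = 18$)
$L = 29$ ($L = \frac{18 + 0}{3} - -23 = 18 \cdot \frac{1}{3} + 23 = 6 + 23 = 29$)
$L 1208 = 29 \cdot 1208 = 35032$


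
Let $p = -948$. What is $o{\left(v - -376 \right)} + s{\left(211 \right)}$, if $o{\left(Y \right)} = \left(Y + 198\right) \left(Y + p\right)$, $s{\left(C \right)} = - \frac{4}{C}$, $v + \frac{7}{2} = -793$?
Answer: $\frac{256990599}{844} \approx 3.0449 \cdot 10^{5}$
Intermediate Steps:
$v = - \frac{1593}{2}$ ($v = - \frac{7}{2} - 793 = - \frac{1593}{2} \approx -796.5$)
$o{\left(Y \right)} = \left(-948 + Y\right) \left(198 + Y\right)$ ($o{\left(Y \right)} = \left(Y + 198\right) \left(Y - 948\right) = \left(198 + Y\right) \left(-948 + Y\right) = \left(-948 + Y\right) \left(198 + Y\right)$)
$o{\left(v - -376 \right)} + s{\left(211 \right)} = \left(-187704 + \left(- \frac{1593}{2} - -376\right)^{2} - 750 \left(- \frac{1593}{2} - -376\right)\right) - \frac{4}{211} = \left(-187704 + \left(- \frac{1593}{2} + 376\right)^{2} - 750 \left(- \frac{1593}{2} + 376\right)\right) - \frac{4}{211} = \left(-187704 + \left(- \frac{841}{2}\right)^{2} - -315375\right) - \frac{4}{211} = \left(-187704 + \frac{707281}{4} + 315375\right) - \frac{4}{211} = \frac{1217965}{4} - \frac{4}{211} = \frac{256990599}{844}$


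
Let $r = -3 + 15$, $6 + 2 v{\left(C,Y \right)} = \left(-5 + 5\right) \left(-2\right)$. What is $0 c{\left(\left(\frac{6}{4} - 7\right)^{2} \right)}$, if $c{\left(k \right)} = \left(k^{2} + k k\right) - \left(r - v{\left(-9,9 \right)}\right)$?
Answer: $0$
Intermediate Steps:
$v{\left(C,Y \right)} = -3$ ($v{\left(C,Y \right)} = -3 + \frac{\left(-5 + 5\right) \left(-2\right)}{2} = -3 + \frac{0 \left(-2\right)}{2} = -3 + \frac{1}{2} \cdot 0 = -3 + 0 = -3$)
$r = 12$
$c{\left(k \right)} = -15 + 2 k^{2}$ ($c{\left(k \right)} = \left(k^{2} + k k\right) - 15 = \left(k^{2} + k^{2}\right) - 15 = 2 k^{2} - 15 = -15 + 2 k^{2}$)
$0 c{\left(\left(\frac{6}{4} - 7\right)^{2} \right)} = 0 \left(-15 + 2 \left(\left(\frac{6}{4} - 7\right)^{2}\right)^{2}\right) = 0 \left(-15 + 2 \left(\left(6 \cdot \frac{1}{4} - 7\right)^{2}\right)^{2}\right) = 0 \left(-15 + 2 \left(\left(\frac{3}{2} - 7\right)^{2}\right)^{2}\right) = 0 \left(-15 + 2 \left(\left(- \frac{11}{2}\right)^{2}\right)^{2}\right) = 0 \left(-15 + 2 \left(\frac{121}{4}\right)^{2}\right) = 0 \left(-15 + 2 \cdot \frac{14641}{16}\right) = 0 \left(-15 + \frac{14641}{8}\right) = 0 \cdot \frac{14521}{8} = 0$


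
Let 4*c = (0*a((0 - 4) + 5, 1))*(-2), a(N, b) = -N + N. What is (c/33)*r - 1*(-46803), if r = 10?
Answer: 46803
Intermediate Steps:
a(N, b) = 0
c = 0 (c = ((0*0)*(-2))/4 = (0*(-2))/4 = (1/4)*0 = 0)
(c/33)*r - 1*(-46803) = (0/33)*10 - 1*(-46803) = (0*(1/33))*10 + 46803 = 0*10 + 46803 = 0 + 46803 = 46803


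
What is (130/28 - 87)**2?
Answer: 1329409/196 ≈ 6782.7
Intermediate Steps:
(130/28 - 87)**2 = (130*(1/28) - 87)**2 = (65/14 - 87)**2 = (-1153/14)**2 = 1329409/196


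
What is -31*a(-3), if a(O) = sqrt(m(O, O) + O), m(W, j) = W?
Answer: -31*I*sqrt(6) ≈ -75.934*I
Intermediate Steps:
a(O) = sqrt(2)*sqrt(O) (a(O) = sqrt(O + O) = sqrt(2*O) = sqrt(2)*sqrt(O))
-31*a(-3) = -31*sqrt(2)*sqrt(-3) = -31*sqrt(2)*I*sqrt(3) = -31*I*sqrt(6)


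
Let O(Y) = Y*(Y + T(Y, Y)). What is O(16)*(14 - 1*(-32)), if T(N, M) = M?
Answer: 23552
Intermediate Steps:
O(Y) = 2*Y² (O(Y) = Y*(Y + Y) = Y*(2*Y) = 2*Y²)
O(16)*(14 - 1*(-32)) = (2*16²)*(14 - 1*(-32)) = (2*256)*(14 + 32) = 512*46 = 23552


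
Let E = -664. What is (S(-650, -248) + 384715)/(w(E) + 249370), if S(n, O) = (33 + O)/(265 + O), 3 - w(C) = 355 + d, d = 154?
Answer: 148635/96152 ≈ 1.5458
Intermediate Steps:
w(C) = -506 (w(C) = 3 - (355 + 154) = 3 - 1*509 = 3 - 509 = -506)
S(n, O) = (33 + O)/(265 + O)
(S(-650, -248) + 384715)/(w(E) + 249370) = ((33 - 248)/(265 - 248) + 384715)/(-506 + 249370) = (-215/17 + 384715)/248864 = ((1/17)*(-215) + 384715)*(1/248864) = (-215/17 + 384715)*(1/248864) = (6539940/17)*(1/248864) = 148635/96152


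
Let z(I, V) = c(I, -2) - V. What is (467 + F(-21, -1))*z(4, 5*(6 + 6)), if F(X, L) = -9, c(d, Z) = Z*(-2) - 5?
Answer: -27938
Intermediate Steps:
c(d, Z) = -5 - 2*Z (c(d, Z) = -2*Z - 5 = -5 - 2*Z)
z(I, V) = -1 - V (z(I, V) = (-5 - 2*(-2)) - V = (-5 + 4) - V = -1 - V)
(467 + F(-21, -1))*z(4, 5*(6 + 6)) = (467 - 9)*(-1 - 5*(6 + 6)) = 458*(-1 - 5*12) = 458*(-1 - 1*60) = 458*(-1 - 60) = 458*(-61) = -27938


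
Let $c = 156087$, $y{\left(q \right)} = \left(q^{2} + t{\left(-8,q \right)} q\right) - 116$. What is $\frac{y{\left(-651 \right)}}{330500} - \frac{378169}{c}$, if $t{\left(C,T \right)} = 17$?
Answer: $- \frac{30290274367}{25793376750} \approx -1.1743$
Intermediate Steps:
$y{\left(q \right)} = -116 + q^{2} + 17 q$ ($y{\left(q \right)} = \left(q^{2} + 17 q\right) - 116 = -116 + q^{2} + 17 q$)
$\frac{y{\left(-651 \right)}}{330500} - \frac{378169}{c} = \frac{-116 + \left(-651\right)^{2} + 17 \left(-651\right)}{330500} - \frac{378169}{156087} = \left(-116 + 423801 - 11067\right) \frac{1}{330500} - \frac{378169}{156087} = 412618 \cdot \frac{1}{330500} - \frac{378169}{156087} = \frac{206309}{165250} - \frac{378169}{156087} = - \frac{30290274367}{25793376750}$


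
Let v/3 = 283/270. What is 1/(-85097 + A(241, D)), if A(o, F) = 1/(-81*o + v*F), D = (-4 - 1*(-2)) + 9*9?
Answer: -1734533/147603554791 ≈ -1.1751e-5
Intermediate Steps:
v = 283/90 (v = 3*(283/270) = 283/90 ≈ 3.1444)
D = 79 (D = (-4 + 2) + 81 = -2 + 81 = 79)
A(o, F) = 1/(-81*o + 283*F/90)
1/(-85097 + A(241, D)) = 1/(-85097 + 90/(-7290*241 + 283*79)) = 1/(-85097 + 90/(-1756890 + 22357)) = 1/(-85097 + 90/(-1734533)) = 1/(-85097 + 90*(-1/1734533)) = 1/(-85097 - 90/1734533) = 1/(-147603554791/1734533) = -1734533/147603554791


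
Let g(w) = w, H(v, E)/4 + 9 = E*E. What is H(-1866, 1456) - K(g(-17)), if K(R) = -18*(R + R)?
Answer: 8479096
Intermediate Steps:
H(v, E) = -36 + 4*E² (H(v, E) = -36 + 4*(E*E) = -36 + 4*E²)
K(R) = -36*R
H(-1866, 1456) - K(g(-17)) = (-36 + 4*1456²) - (-36)*(-17) = (-36 + 4*2119936) - 1*612 = (-36 + 8479744) - 612 = 8479708 - 612 = 8479096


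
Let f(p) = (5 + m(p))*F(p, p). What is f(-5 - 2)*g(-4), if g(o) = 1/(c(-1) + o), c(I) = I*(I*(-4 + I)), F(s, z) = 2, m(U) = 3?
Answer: -16/9 ≈ -1.7778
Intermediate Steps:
c(I) = I²*(-4 + I)
g(o) = 1/(-5 + o) (g(o) = 1/((-1)²*(-4 - 1) + o) = 1/(1*(-5) + o) = 1/(-5 + o))
f(p) = 16 (f(p) = (5 + 3)*2 = 8*2 = 16)
f(-5 - 2)*g(-4) = 16/(-5 - 4) = 16/(-9) = 16*(-⅑) = -16/9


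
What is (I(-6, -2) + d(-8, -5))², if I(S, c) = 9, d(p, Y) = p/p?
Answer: 100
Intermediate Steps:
d(p, Y) = 1
(I(-6, -2) + d(-8, -5))² = (9 + 1)² = 10² = 100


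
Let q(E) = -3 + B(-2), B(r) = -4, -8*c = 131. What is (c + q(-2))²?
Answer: 34969/64 ≈ 546.39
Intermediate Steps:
c = -131/8 (c = -⅛*131 = -131/8 ≈ -16.375)
q(E) = -7 (q(E) = -3 - 4 = -7)
(c + q(-2))² = (-131/8 - 7)² = (-187/8)² = 34969/64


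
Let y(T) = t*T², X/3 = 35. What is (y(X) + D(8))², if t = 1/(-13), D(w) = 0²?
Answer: 121550625/169 ≈ 7.1923e+5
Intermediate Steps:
X = 105 (X = 3*35 = 105)
D(w) = 0
t = -1/13 ≈ -0.076923
y(T) = -T²/13
(y(X) + D(8))² = (-1/13*105² + 0)² = (-1/13*11025 + 0)² = (-11025/13 + 0)² = (-11025/13)² = 121550625/169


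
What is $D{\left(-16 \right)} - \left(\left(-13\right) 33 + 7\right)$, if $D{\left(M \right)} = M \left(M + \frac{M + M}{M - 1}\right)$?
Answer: $\frac{11014}{17} \approx 647.88$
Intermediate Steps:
$D{\left(M \right)} = M \left(M + \frac{2 M}{-1 + M}\right)$
$D{\left(-16 \right)} - \left(\left(-13\right) 33 + 7\right) = \frac{\left(-16\right)^{2} \left(1 - 16\right)}{-1 - 16} - \left(\left(-13\right) 33 + 7\right) = 256 \frac{1}{-17} \left(-15\right) - \left(-429 + 7\right) = 256 \left(- \frac{1}{17}\right) \left(-15\right) - -422 = \frac{3840}{17} + 422 = \frac{11014}{17}$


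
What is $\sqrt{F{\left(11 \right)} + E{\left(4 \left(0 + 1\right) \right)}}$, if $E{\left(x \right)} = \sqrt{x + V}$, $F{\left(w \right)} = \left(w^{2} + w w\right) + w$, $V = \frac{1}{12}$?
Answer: $\frac{\sqrt{9108 + 42 \sqrt{3}}}{6} \approx 15.969$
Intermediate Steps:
$V = \frac{1}{12} \approx 0.083333$
$F{\left(w \right)} = w + 2 w^{2}$ ($F{\left(w \right)} = \left(w^{2} + w^{2}\right) + w = 2 w^{2} + w = w + 2 w^{2}$)
$E{\left(x \right)} = \sqrt{\frac{1}{12} + x}$ ($E{\left(x \right)} = \sqrt{x + \frac{1}{12}} = \sqrt{\frac{1}{12} + x}$)
$\sqrt{F{\left(11 \right)} + E{\left(4 \left(0 + 1\right) \right)}} = \sqrt{11 \left(1 + 2 \cdot 11\right) + \frac{\sqrt{3 + 36 \cdot 4 \left(0 + 1\right)}}{6}} = \sqrt{11 \left(1 + 22\right) + \frac{\sqrt{3 + 36 \cdot 4 \cdot 1}}{6}} = \sqrt{11 \cdot 23 + \frac{\sqrt{3 + 36 \cdot 4}}{6}} = \sqrt{253 + \frac{\sqrt{3 + 144}}{6}} = \sqrt{253 + \frac{\sqrt{147}}{6}} = \sqrt{253 + \frac{7 \sqrt{3}}{6}}$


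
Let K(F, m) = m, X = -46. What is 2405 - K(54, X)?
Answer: 2451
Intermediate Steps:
2405 - K(54, X) = 2405 - 1*(-46) = 2405 + 46 = 2451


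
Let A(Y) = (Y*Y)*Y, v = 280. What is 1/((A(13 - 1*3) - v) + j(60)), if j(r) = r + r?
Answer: 1/840 ≈ 0.0011905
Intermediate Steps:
j(r) = 2*r
A(Y) = Y³ (A(Y) = Y²*Y = Y³)
1/((A(13 - 1*3) - v) + j(60)) = 1/(((13 - 1*3)³ - 1*280) + 2*60) = 1/(((13 - 3)³ - 280) + 120) = 1/((10³ - 280) + 120) = 1/((1000 - 280) + 120) = 1/(720 + 120) = 1/840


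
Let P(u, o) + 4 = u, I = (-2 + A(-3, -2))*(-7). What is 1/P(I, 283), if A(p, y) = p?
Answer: 1/31 ≈ 0.032258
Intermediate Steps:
I = 35 (I = (-2 - 3)*(-7) = -5*(-7) = 35)
P(u, o) = -4 + u
1/P(I, 283) = 1/(-4 + 35) = 1/31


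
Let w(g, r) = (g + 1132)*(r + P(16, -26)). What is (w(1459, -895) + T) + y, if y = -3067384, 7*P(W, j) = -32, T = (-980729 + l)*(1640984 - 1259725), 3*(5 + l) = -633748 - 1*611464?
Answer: -11175538281227/21 ≈ -5.3217e+11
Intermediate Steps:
l = -1245227/3 (l = -5 + (-633748 - 1*611464)/3 = -5 + (-633748 - 611464)/3 = -5 + (⅓)*(-1245212) = -5 - 1245212/3 = -1245227/3 ≈ -4.1508e+5)
T = -1596489274226/3 (T = (-980729 - 1245227/3)*(1640984 - 1259725) = -4187414/3*381259 = -1596489274226/3 ≈ -5.3216e+11)
P(W, j) = -32/7 (P(W, j) = (⅐)*(-32) = -32/7)
w(g, r) = (1132 + g)*(-32/7 + r) (w(g, r) = (g + 1132)*(r - 32/7) = (1132 + g)*(-32/7 + r))
(w(1459, -895) + T) + y = ((-36224/7 + 1132*(-895) - 32/7*1459 + 1459*(-895)) - 1596489274226/3) - 3067384 = ((-36224/7 - 1013140 - 46688/7 - 1305805) - 1596489274226/3) - 3067384 = (-16315527/7 - 1596489274226/3) - 3067384 = -11175473866163/21 - 3067384 = -11175538281227/21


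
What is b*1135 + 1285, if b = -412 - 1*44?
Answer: -516275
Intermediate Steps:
b = -456 (b = -412 - 44 = -456)
b*1135 + 1285 = -456*1135 + 1285 = -517560 + 1285 = -516275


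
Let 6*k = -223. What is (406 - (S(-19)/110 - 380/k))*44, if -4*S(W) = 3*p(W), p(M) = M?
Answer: 38820809/2230 ≈ 17408.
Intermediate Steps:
k = -223/6 (k = (1/6)*(-223) = -223/6 ≈ -37.167)
S(W) = -3*W/4
(406 - (S(-19)/110 - 380/k))*44 = (406 - (-3/4*(-19)/110 - 380/(-223/6)))*44 = (406 - ((57/4)*(1/110) - 380*(-6/223)))*44 = (406 - (57/440 + 2280/223))*44 = (406 - 1*1015911/98120)*44 = (406 - 1015911/98120)*44 = (38820809/98120)*44 = 38820809/2230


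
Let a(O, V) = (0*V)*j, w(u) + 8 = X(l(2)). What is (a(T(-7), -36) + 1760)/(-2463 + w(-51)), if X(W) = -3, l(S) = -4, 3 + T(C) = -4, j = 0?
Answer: -880/1237 ≈ -0.71140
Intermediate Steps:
T(C) = -7 (T(C) = -3 - 4 = -7)
w(u) = -11 (w(u) = -8 - 3 = -11)
a(O, V) = 0 (a(O, V) = (0*V)*0 = 0*0 = 0)
(a(T(-7), -36) + 1760)/(-2463 + w(-51)) = (0 + 1760)/(-2463 - 11) = 1760/(-2474) = 1760*(-1/2474) = -880/1237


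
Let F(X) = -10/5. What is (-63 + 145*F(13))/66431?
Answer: -353/66431 ≈ -0.0053138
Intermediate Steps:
F(X) = -2 (F(X) = -10*⅕ = -2)
(-63 + 145*F(13))/66431 = (-63 + 145*(-2))/66431 = (-63 - 290)*(1/66431) = -353*1/66431 = -353/66431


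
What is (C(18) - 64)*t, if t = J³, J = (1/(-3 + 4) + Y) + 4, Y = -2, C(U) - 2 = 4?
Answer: -1566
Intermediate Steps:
C(U) = 6 (C(U) = 2 + 4 = 6)
J = 3 (J = (1/(-3 + 4) - 2) + 4 = (1/1 - 2) + 4 = (1*1 - 2) + 4 = (1 - 2) + 4 = -1 + 4 = 3)
t = 27 (t = 3³ = 27)
(C(18) - 64)*t = (6 - 64)*27 = -58*27 = -1566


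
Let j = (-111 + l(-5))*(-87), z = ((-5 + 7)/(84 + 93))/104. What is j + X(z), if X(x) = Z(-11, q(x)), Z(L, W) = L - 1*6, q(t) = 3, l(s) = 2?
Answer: 9466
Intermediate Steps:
z = 1/9204 (z = (2/177)*(1/104) = 1/9204 ≈ 0.00010865)
Z(L, W) = -6 + L (Z(L, W) = L - 6 = -6 + L)
X(x) = -17 (X(x) = -6 - 11 = -17)
j = 9483 (j = (-111 + 2)*(-87) = -109*(-87) = 9483)
j + X(z) = 9483 - 17 = 9466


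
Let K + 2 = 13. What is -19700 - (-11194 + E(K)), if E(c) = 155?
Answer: -8661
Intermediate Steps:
K = 11 (K = -2 + 13 = 11)
-19700 - (-11194 + E(K)) = -19700 - (-11194 + 155) = -19700 - 1*(-11039) = -19700 + 11039 = -8661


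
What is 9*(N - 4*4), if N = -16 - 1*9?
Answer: -369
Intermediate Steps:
N = -25 (N = -16 - 9 = -25)
9*(N - 4*4) = 9*(-25 - 4*4) = 9*(-25 - 16) = 9*(-41) = -369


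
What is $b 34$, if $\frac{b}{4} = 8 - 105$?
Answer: $-13192$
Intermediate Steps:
$b = -388$ ($b = 4 \left(8 - 105\right) = 4 \left(-97\right) = -388$)
$b 34 = \left(-388\right) 34 = -13192$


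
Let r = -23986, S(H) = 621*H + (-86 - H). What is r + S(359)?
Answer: 198508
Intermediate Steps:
S(H) = -86 + 620*H
r + S(359) = -23986 + (-86 + 620*359) = -23986 + (-86 + 222580) = -23986 + 222494 = 198508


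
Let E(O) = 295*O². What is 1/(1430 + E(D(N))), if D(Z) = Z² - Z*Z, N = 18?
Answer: 1/1430 ≈ 0.00069930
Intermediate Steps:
D(Z) = 0 (D(Z) = Z² - Z² = 0)
1/(1430 + E(D(N))) = 1/(1430 + 295*0²) = 1/(1430 + 295*0) = 1/(1430 + 0) = 1/1430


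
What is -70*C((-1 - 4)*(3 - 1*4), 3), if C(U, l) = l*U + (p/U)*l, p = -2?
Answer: -966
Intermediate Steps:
C(U, l) = U*l - 2*l/U (C(U, l) = l*U + (-2/U)*l = U*l - 2*l/U)
-70*C((-1 - 4)*(3 - 1*4), 3) = -210*(-2 + ((-1 - 4)*(3 - 1*4))²)/((-1 - 4)*(3 - 1*4)) = -210*(-2 + (-5*(3 - 4))²)/((-5*(3 - 4))) = -210*(-2 + (-5*(-1))²)/((-5*(-1))) = -210*(-2 + 5²)/5 = -210*(-2 + 25)/5 = -210*23/5 = -70*69/5 = -966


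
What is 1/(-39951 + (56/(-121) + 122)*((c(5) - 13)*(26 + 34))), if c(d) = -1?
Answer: -121/17187111 ≈ -7.0402e-6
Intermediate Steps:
1/(-39951 + (56/(-121) + 122)*((c(5) - 13)*(26 + 34))) = 1/(-39951 + (56/(-121) + 122)*((-1 - 13)*(26 + 34))) = 1/(-39951 + (56*(-1/121) + 122)*(-14*60)) = 1/(-39951 + (-56/121 + 122)*(-840)) = 1/(-39951 + (14706/121)*(-840)) = 1/(-39951 - 12353040/121) = 1/(-17187111/121) = -121/17187111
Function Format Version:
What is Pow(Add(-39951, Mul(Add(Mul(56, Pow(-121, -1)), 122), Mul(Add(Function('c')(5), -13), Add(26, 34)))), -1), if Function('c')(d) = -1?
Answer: Rational(-121, 17187111) ≈ -7.0402e-6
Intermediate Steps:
Pow(Add(-39951, Mul(Add(Mul(56, Pow(-121, -1)), 122), Mul(Add(Function('c')(5), -13), Add(26, 34)))), -1) = Pow(Add(-39951, Mul(Add(Mul(56, Pow(-121, -1)), 122), Mul(Add(-1, -13), Add(26, 34)))), -1) = Pow(Add(-39951, Mul(Add(Mul(56, Rational(-1, 121)), 122), Mul(-14, 60))), -1) = Pow(Add(-39951, Mul(Add(Rational(-56, 121), 122), -840)), -1) = Pow(Add(-39951, Mul(Rational(14706, 121), -840)), -1) = Pow(Add(-39951, Rational(-12353040, 121)), -1) = Pow(Rational(-17187111, 121), -1) = Rational(-121, 17187111)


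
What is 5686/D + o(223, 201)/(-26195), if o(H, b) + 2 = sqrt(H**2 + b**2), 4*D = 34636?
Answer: 148962088/226822505 - sqrt(90130)/26195 ≈ 0.64527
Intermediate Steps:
D = 8659 (D = (1/4)*34636 = 8659)
o(H, b) = -2 + sqrt(H**2 + b**2)
5686/D + o(223, 201)/(-26195) = 5686/8659 + (-2 + sqrt(223**2 + 201**2))/(-26195) = 5686*(1/8659) + (-2 + sqrt(49729 + 40401))*(-1/26195) = 5686/8659 + (-2 + sqrt(90130))*(-1/26195) = 5686/8659 + (2/26195 - sqrt(90130)/26195) = 148962088/226822505 - sqrt(90130)/26195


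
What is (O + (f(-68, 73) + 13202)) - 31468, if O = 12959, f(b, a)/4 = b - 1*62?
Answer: -5827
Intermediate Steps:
f(b, a) = -248 + 4*b (f(b, a) = 4*(b - 1*62) = 4*(b - 62) = 4*(-62 + b) = -248 + 4*b)
(O + (f(-68, 73) + 13202)) - 31468 = (12959 + ((-248 + 4*(-68)) + 13202)) - 31468 = (12959 + ((-248 - 272) + 13202)) - 31468 = (12959 + (-520 + 13202)) - 31468 = (12959 + 12682) - 31468 = 25641 - 31468 = -5827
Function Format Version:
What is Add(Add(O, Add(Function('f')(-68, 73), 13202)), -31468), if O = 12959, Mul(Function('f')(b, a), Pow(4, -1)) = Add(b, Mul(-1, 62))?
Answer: -5827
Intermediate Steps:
Function('f')(b, a) = Add(-248, Mul(4, b)) (Function('f')(b, a) = Mul(4, Add(b, Mul(-1, 62))) = Mul(4, Add(b, -62)) = Mul(4, Add(-62, b)) = Add(-248, Mul(4, b)))
Add(Add(O, Add(Function('f')(-68, 73), 13202)), -31468) = Add(Add(12959, Add(Add(-248, Mul(4, -68)), 13202)), -31468) = Add(Add(12959, Add(Add(-248, -272), 13202)), -31468) = Add(Add(12959, Add(-520, 13202)), -31468) = Add(Add(12959, 12682), -31468) = Add(25641, -31468) = -5827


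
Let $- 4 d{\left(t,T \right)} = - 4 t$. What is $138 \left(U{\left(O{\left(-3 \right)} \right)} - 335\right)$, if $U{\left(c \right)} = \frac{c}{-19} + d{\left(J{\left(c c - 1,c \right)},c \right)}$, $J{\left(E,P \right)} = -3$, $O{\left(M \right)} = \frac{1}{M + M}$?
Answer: $- \frac{886213}{19} \approx -46643.0$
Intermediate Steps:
$O{\left(M \right)} = \frac{1}{2 M}$
$d{\left(t,T \right)} = t$ ($d{\left(t,T \right)} = - \frac{\left(-4\right) t}{4} = t$)
$U{\left(c \right)} = -3 - \frac{c}{19}$ ($U{\left(c \right)} = \frac{c}{-19} - 3 = - \frac{c}{19} - 3 = -3 - \frac{c}{19}$)
$138 \left(U{\left(O{\left(-3 \right)} \right)} - 335\right) = 138 \left(\left(-3 - \frac{\frac{1}{2} \frac{1}{-3}}{19}\right) - 335\right) = 138 \left(\left(-3 - \frac{\frac{1}{2} \left(- \frac{1}{3}\right)}{19}\right) - 335\right) = 138 \left(\left(-3 - - \frac{1}{114}\right) - 335\right) = 138 \left(\left(-3 + \frac{1}{114}\right) - 335\right) = 138 \left(- \frac{341}{114} - 335\right) = 138 \left(- \frac{38531}{114}\right) = - \frac{886213}{19}$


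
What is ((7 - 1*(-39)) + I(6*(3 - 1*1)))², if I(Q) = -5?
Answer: 1681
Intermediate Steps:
((7 - 1*(-39)) + I(6*(3 - 1*1)))² = ((7 - 1*(-39)) - 5)² = ((7 + 39) - 5)² = (46 - 5)² = 41² = 1681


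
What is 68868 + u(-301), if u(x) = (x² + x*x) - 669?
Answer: 249401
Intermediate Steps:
u(x) = -669 + 2*x² (u(x) = (x² + x²) - 669 = 2*x² - 669 = -669 + 2*x²)
68868 + u(-301) = 68868 + (-669 + 2*(-301)²) = 68868 + (-669 + 2*90601) = 68868 + (-669 + 181202) = 68868 + 180533 = 249401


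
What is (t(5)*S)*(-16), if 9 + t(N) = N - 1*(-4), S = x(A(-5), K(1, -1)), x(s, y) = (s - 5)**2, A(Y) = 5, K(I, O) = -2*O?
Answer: 0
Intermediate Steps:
x(s, y) = (-5 + s)**2
S = 0 (S = (-5 + 5)**2 = 0**2 = 0)
t(N) = -5 + N (t(N) = -9 + (N - 1*(-4)) = -9 + (N + 4) = -9 + (4 + N) = -5 + N)
(t(5)*S)*(-16) = ((-5 + 5)*0)*(-16) = (0*0)*(-16) = 0*(-16) = 0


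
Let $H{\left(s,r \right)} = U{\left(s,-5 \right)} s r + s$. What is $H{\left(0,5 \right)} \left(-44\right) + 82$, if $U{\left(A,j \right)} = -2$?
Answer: $82$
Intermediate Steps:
$H{\left(s,r \right)} = s - 2 r s$ ($H{\left(s,r \right)} = - 2 s r + s = - 2 r s + s = s - 2 r s$)
$H{\left(0,5 \right)} \left(-44\right) + 82 = 0 \left(1 - 10\right) \left(-44\right) + 82 = 0 \left(-9\right) \left(-44\right) + 82 = 0 \left(-44\right) + 82 = 0 + 82 = 82$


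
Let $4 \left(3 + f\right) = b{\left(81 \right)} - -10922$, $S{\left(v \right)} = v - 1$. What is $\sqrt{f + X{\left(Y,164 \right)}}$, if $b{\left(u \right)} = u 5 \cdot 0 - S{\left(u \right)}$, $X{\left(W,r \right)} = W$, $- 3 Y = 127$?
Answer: $\frac{\sqrt{95946}}{6} \approx 51.625$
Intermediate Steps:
$Y = - \frac{127}{3}$ ($Y = \left(- \frac{1}{3}\right) 127 = - \frac{127}{3} \approx -42.333$)
$S{\left(v \right)} = -1 + v$ ($S{\left(v \right)} = v - 1 = -1 + v$)
$b{\left(u \right)} = 1 - u$ ($b{\left(u \right)} = u 5 \cdot 0 - \left(-1 + u\right) = 5 u 0 - \left(-1 + u\right) = 0 - \left(-1 + u\right) = 1 - u$)
$f = \frac{5415}{2}$ ($f = -3 + \frac{\left(1 - 81\right) - -10922}{4} = -3 + \frac{\left(1 - 81\right) + 10922}{4} = -3 + \frac{-80 + 10922}{4} = -3 + \frac{1}{4} \cdot 10842 = -3 + \frac{5421}{2} = \frac{5415}{2} \approx 2707.5$)
$\sqrt{f + X{\left(Y,164 \right)}} = \sqrt{\frac{5415}{2} - \frac{127}{3}} = \sqrt{\frac{15991}{6}} = \frac{\sqrt{95946}}{6}$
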